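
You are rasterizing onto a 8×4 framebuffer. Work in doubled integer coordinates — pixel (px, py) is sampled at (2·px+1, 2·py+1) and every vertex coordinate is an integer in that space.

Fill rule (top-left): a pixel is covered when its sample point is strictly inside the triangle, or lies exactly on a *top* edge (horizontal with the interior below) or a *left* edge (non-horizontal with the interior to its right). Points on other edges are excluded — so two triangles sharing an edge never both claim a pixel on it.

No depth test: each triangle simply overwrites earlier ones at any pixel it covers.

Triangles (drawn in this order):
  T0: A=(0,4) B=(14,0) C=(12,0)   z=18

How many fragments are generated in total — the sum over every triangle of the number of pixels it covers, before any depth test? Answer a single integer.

T0:
  2·area = 8  (B↔C swapped to make it positive)
  edge (0, 4)→(12, 0): d=(12,-4) top-left  bias=+0
  edge (12, 0)→(14, 0): d=(2,0) top-left  bias=+0
  edge (14, 0)→(0, 4): d=(-14,4) right/bottom  bias=-1
    (4,0)@(9, 1): e=[0,2,6] → █  [on edge]
    (5,0)@(11, 1): e=[8,2,-2] → ·
    (1,1)@(3, 3): e=[0,6,2] → █  [on edge]
    (2,1)@(5, 3): e=[8,6,-6] → ·
    (4,1)@(9, 3): e=[24,6,-22] → ·
    (1,2)@(3, 5): e=[24,10,-26] → ·
  covered (2 px):
    · · · · █ · · ·
    · █ · · · · · ·
    · · · · · · · ·
    · · · · · · · ·

Answer: 2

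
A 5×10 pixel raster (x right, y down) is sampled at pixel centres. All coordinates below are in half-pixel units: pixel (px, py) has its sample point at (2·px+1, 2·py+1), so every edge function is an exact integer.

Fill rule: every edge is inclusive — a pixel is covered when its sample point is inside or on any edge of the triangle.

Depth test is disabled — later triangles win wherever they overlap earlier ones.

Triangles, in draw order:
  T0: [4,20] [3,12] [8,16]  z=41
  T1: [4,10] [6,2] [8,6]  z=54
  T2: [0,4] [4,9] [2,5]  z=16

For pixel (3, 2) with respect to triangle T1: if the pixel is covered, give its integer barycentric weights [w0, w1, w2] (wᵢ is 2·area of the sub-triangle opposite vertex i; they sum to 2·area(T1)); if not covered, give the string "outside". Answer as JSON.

T0:
  2·area = 36
  edge (4, 20)→(3, 12): d=(-1,-8) inclusive
  edge (3, 12)→(8, 16): d=(5,4) inclusive
  edge (8, 16)→(4, 20): d=(-4,4) inclusive
    (2,7)@(5, 15): e=[13,7,16] → █
    (3,7)@(7, 15): e=[29,-1,8] → ·
    (4,7)@(9, 15): e=[45,-9,0] → ·  [on edge]
    (2,8)@(5, 17): e=[11,17,8] → █
    (3,8)@(7, 17): e=[27,9,0] → █  [on edge]
    (4,8)@(9, 17): e=[43,1,-8] → ·
    (2,9)@(5, 19): e=[9,27,0] → █  [on edge]
    (3,9)@(7, 19): e=[25,19,-8] → ·
  covered (4 px):
    · · · · ·
    · · · · ·
    · · · · ·
    · · · · ·
    · · · · ·
    · · · · ·
    · · · · ·
    · · █ · ·
    · · █ █ ·
    · · █ · ·
T1:
  2·area = 24
  edge (4, 10)→(6, 2): d=(2,-8) inclusive
  edge (6, 2)→(8, 6): d=(2,4) inclusive
  edge (8, 6)→(4, 10): d=(-4,4) inclusive
    (3,2)@(7, 5): e=[14,2,8] → █
    (4,2)@(9, 5): e=[30,-6,0] → ·  [on edge]
    (2,3)@(5, 7): e=[2,14,8] → █
    (3,3)@(7, 7): e=[18,6,0] → █  [on edge]
    (4,3)@(9, 7): e=[34,-2,-8] → ·
    (2,4)@(5, 9): e=[6,18,0] → █  [on edge]
    (3,4)@(7, 9): e=[22,10,-8] → ·
    (1,5)@(3, 11): e=[-6,30,0] → ·  [on edge]
    (2,5)@(5, 11): e=[10,22,-8] → ·
    (0,6)@(1, 13): e=[-18,42,0] → ·  [on edge]
  covered (4 px):
    · · · · ·
    · · · · ·
    · · · █ ·
    · · █ █ ·
    · · █ · ·
    · · · · ·
    · · · · ·
    · · · · ·
    · · · · ·
    · · · · ·
T2:
  2·area = 6  (B↔C swapped to make it positive)
  edge (0, 4)→(2, 5): d=(2,1) inclusive
  edge (2, 5)→(4, 9): d=(2,4) inclusive
  edge (4, 9)→(0, 4): d=(-4,-5) inclusive
    (0,1)@(1, 3): e=[-3,0,9] → ·  [on edge]
    (0,2)@(1, 5): e=[1,4,1] → █
    (1,2)@(3, 5): e=[-1,-4,11] → ·
    (0,3)@(1, 7): e=[5,8,-7] → ·
    (1,3)@(3, 7): e=[3,0,3] → █  [on edge]
    (2,3)@(5, 7): e=[1,-8,13] → ·
    (1,4)@(3, 9): e=[7,4,-5] → ·
    (2,5)@(5, 11): e=[9,0,-3] → ·  [on edge]
    (3,7)@(7, 15): e=[15,0,-9] → ·  [on edge]
    (4,9)@(9, 19): e=[21,0,-15] → ·  [on edge]
  covered (2 px):
    · · · · ·
    · · · · ·
    █ · · · ·
    · █ · · ·
    · · · · ·
    · · · · ·
    · · · · ·
    · · · · ·
    · · · · ·
    · · · · ·

Final: [2,8,14]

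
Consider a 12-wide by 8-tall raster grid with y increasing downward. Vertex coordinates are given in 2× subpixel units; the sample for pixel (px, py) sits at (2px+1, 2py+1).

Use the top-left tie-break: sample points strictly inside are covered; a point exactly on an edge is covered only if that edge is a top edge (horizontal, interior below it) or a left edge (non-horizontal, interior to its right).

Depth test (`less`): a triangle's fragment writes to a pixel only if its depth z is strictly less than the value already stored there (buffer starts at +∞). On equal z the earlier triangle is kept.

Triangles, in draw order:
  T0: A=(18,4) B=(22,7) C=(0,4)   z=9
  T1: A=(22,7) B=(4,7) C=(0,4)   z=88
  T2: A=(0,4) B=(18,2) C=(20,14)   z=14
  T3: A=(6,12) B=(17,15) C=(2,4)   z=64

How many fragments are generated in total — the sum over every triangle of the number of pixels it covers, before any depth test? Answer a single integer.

T0:
  2·area = 54
  edge (18, 4)→(22, 7): d=(4,3) right/bottom  bias=-1
  edge (22, 7)→(0, 4): d=(-22,-3) top-left  bias=+0
  edge (0, 4)→(18, 4): d=(18,0) top-left  bias=+0
    (4,2)@(9, 5): e=[31,5,18] → #
    (5,2)@(11, 5): e=[25,11,18] → #
    (6,2)@(13, 5): e=[19,17,18] → #
    (7,2)@(15, 5): e=[13,23,18] → #
    (8,2)@(17, 5): e=[7,29,18] → #
    (9,2)@(19, 5): e=[1,35,18] → #
    (10,2)@(21, 5): e=[-5,41,18] → ·
    (4,3)@(9, 7): e=[39,-39,54] → ·
    (5,3)@(11, 7): e=[33,-33,54] → ·
    (6,3)@(13, 7): e=[27,-27,54] → ·
    (7,3)@(15, 7): e=[21,-21,54] → ·
    (8,3)@(17, 7): e=[15,-15,54] → ·
  covered (6 px):
    · · · · · · · · · · · ·
    · · · · · · · · · · · ·
    · · · · # # # # # # · ·
    · · · · · · · · · · · ·
    · · · · · · · · · · · ·
    · · · · · · · · · · · ·
    · · · · · · · · · · · ·
    · · · · · · · · · · · ·
T1:
  2·area = 54
  edge (22, 7)→(4, 7): d=(-18,0) right/bottom  bias=-1
  edge (4, 7)→(0, 4): d=(-4,-3) top-left  bias=+0
  edge (0, 4)→(22, 7): d=(22,3) right/bottom  bias=-1
    (1,2)@(3, 5): e=[36,5,13] → #
    (2,2)@(5, 5): e=[36,11,7] → #
    (3,2)@(7, 5): e=[36,17,1] → #
    (4,2)@(9, 5): e=[36,23,-5] → ·
    (0,3)@(1, 7): e=[0,-9,63] → ·  [on edge]
    (1,3)@(3, 7): e=[0,-3,57] → ·  [on edge]
    (2,3)@(5, 7): e=[0,3,51] → ·  [on edge]
    (3,3)@(7, 7): e=[0,9,45] → ·  [on edge]
    (4,3)@(9, 7): e=[0,15,39] → ·  [on edge]
    (5,3)@(11, 7): e=[0,21,33] → ·  [on edge]
    (6,3)@(13, 7): e=[0,27,27] → ·  [on edge]
    (7,3)@(15, 7): e=[0,33,21] → ·  [on edge]
    (8,3)@(17, 7): e=[0,39,15] → ·  [on edge]
    (9,3)@(19, 7): e=[0,45,9] → ·  [on edge]
    (10,3)@(21, 7): e=[0,51,3] → ·  [on edge]
    (11,3)@(23, 7): e=[0,57,-3] → ·  [on edge]
  covered (3 px):
    · · · · · · · · · · · ·
    · · · · · · · · · · · ·
    · # # # · · · · · · · ·
    · · · · · · · · · · · ·
    · · · · · · · · · · · ·
    · · · · · · · · · · · ·
    · · · · · · · · · · · ·
    · · · · · · · · · · · ·
T2:
  2·area = 220
  edge (0, 4)→(18, 2): d=(18,-2) top-left  bias=+0
  edge (18, 2)→(20, 14): d=(2,12) right/bottom  bias=-1
  edge (20, 14)→(0, 4): d=(-20,-10) top-left  bias=+0
    (4,1)@(9, 3): e=[0,110,110] → #  [on edge]
    (5,1)@(11, 3): e=[4,86,130] → #
    (6,1)@(13, 3): e=[8,62,150] → #
    (7,1)@(15, 3): e=[12,38,170] → #
    (8,1)@(17, 3): e=[16,14,190] → #
    (9,1)@(19, 3): e=[20,-10,210] → ·
    (1,2)@(3, 5): e=[24,186,10] → #
    (2,2)@(5, 5): e=[28,162,30] → #
    (3,2)@(7, 5): e=[32,138,50] → #
    (9,2)@(19, 5): e=[56,-6,170] → ·
    (1,3)@(3, 7): e=[60,190,-30] → ·
    (2,3)@(5, 7): e=[64,166,-10] → ·
  covered (28 px):
    · · · · · · · · · · · ·
    · · · · # # # # # · · ·
    · # # # # # # # # · · ·
    · · · # # # # # # · · ·
    · · · · · # # # # # · ·
    · · · · · · · # # # · ·
    · · · · · · · · · # · ·
    · · · · · · · · · · · ·
T3:
  2·area = 76  (B↔C swapped to make it positive)
  edge (6, 12)→(2, 4): d=(-4,-8) top-left  bias=+0
  edge (2, 4)→(17, 15): d=(15,11) right/bottom  bias=-1
  edge (17, 15)→(6, 12): d=(-11,-3) top-left  bias=+0
    (1,2)@(3, 5): e=[4,4,68] → #
    (2,2)@(5, 5): e=[20,-18,74] → ·
    (1,3)@(3, 7): e=[-4,34,46] → ·
    (2,3)@(5, 7): e=[12,12,52] → #
    (3,3)@(7, 7): e=[28,-10,58] → ·
    (2,4)@(5, 9): e=[4,42,30] → #
    (3,4)@(7, 9): e=[20,20,36] → #
    (4,4)@(9, 9): e=[36,-2,42] → ·
    (2,5)@(5, 11): e=[-4,72,8] → ·
    (3,5)@(7, 11): e=[12,50,14] → #
    (4,5)@(9, 11): e=[28,28,20] → #
    (5,5)@(11, 11): e=[44,6,26] → #
    (8,7)@(17, 15): e=[76,0,0] → ·  [on edge]
  covered (9 px):
    · · · · · · · · · · · ·
    · · · · · · · · · · · ·
    · # · · · · · · · · · ·
    · · # · · · · · · · · ·
    · · # # · · · · · · · ·
    · · · # # # · · · · · ·
    · · · · · # # · · · · ·
    · · · · · · · · · · · ·

Answer: 46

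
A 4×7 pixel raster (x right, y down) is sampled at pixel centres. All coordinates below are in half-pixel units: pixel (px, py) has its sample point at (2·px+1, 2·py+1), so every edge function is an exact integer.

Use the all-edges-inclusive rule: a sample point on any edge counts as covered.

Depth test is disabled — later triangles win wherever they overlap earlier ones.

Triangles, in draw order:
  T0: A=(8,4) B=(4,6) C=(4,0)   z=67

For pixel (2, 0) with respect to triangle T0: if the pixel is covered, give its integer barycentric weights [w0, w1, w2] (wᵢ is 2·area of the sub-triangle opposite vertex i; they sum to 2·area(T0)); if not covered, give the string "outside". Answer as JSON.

T0:
  2·area = 24
  edge (8, 4)→(4, 6): d=(-4,2) inclusive
  edge (4, 6)→(4, 0): d=(0,-6) inclusive
  edge (4, 0)→(8, 4): d=(4,4) inclusive
    (2,0)@(5, 1): e=[18,6,0] → #  [on edge]
    (3,0)@(7, 1): e=[14,18,-8] → ·
    (2,1)@(5, 3): e=[10,6,8] → #
    (3,1)@(7, 3): e=[6,18,0] → #  [on edge]
    (2,2)@(5, 5): e=[2,6,16] → #
    (3,2)@(7, 5): e=[-2,18,8] → ·
    (2,3)@(5, 7): e=[-6,6,24] → ·
  covered (4 px):
    · · # ·
    · · # #
    · · # ·
    · · · ·
    · · · ·
    · · · ·
    · · · ·

Answer: [6,0,18]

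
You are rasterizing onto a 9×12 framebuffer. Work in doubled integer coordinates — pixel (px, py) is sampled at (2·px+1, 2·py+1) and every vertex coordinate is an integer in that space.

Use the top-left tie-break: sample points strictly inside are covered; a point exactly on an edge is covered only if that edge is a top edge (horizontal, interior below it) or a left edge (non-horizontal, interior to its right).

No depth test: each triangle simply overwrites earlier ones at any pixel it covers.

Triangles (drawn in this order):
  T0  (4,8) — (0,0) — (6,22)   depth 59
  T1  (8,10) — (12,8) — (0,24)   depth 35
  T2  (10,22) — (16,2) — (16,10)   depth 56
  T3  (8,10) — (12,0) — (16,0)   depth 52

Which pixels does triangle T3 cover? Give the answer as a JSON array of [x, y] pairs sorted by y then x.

T0:
  2·area = 40  (B↔C swapped to make it positive)
  edge (4, 8)→(6, 22): d=(2,14) right/bottom  bias=-1
  edge (6, 22)→(0, 0): d=(-6,-22) top-left  bias=+0
  edge (0, 0)→(4, 8): d=(4,8) right/bottom  bias=-1
    (1,0)@(3, 1): e=[0,60,-20] → ·  [on edge]
    (0,1)@(1, 3): e=[32,4,4] → █
    (1,1)@(3, 3): e=[4,48,-12] → ·
    (0,2)@(1, 5): e=[36,-8,12] → ·
    (1,3)@(3, 7): e=[12,24,4] → █
    (2,3)@(5, 7): e=[-16,68,-12] → ·
    (1,4)@(3, 9): e=[16,12,12] → █
    (2,4)@(5, 9): e=[-12,56,-4] → ·
    (1,5)@(3, 11): e=[20,0,20] → █  [on edge]
    (2,5)@(5, 11): e=[-8,44,4] → ·
    (1,6)@(3, 13): e=[24,-12,28] → ·
    (2,7)@(5, 15): e=[0,20,20] → ·  [on edge]
  covered (5 px):
    · · · · · · · · ·
    █ · · · · · · · ·
    · · · · · · · · ·
    · █ · · · · · · ·
    · █ · · · · · · ·
    · █ · · · · · · ·
    · · · · · · · · ·
    · · · · · · · · ·
    · · █ · · · · · ·
    · · · · · · · · ·
    · · · · · · · · ·
    · · · · · · · · ·
T1:
  2·area = 40
  edge (8, 10)→(12, 8): d=(4,-2) top-left  bias=+0
  edge (12, 8)→(0, 24): d=(-12,16) right/bottom  bias=-1
  edge (0, 24)→(8, 10): d=(8,-14) top-left  bias=+0
    (5,4)@(11, 9): e=[2,4,34] → █
    (6,4)@(13, 9): e=[6,-28,62] → ·
    (4,5)@(9, 11): e=[6,12,22] → █
    (5,5)@(11, 11): e=[10,-20,50] → ·
    (3,6)@(7, 13): e=[10,20,10] → █
    (4,6)@(9, 13): e=[14,-12,38] → ·
    (3,7)@(7, 15): e=[18,-4,26] → ·
    (2,8)@(5, 17): e=[22,4,14] → █
    (3,8)@(7, 17): e=[26,-28,42] → ·
    (1,9)@(3, 19): e=[26,12,2] → █
    (2,9)@(5, 19): e=[30,-20,30] → ·
    (1,10)@(3, 21): e=[34,-12,18] → ·
  covered (5 px):
    · · · · · · · · ·
    · · · · · · · · ·
    · · · · · · · · ·
    · · · · · · · · ·
    · · · · · █ · · ·
    · · · · █ · · · ·
    · · · █ · · · · ·
    · · · · · · · · ·
    · · █ · · · · · ·
    · █ · · · · · · ·
    · · · · · · · · ·
    · · · · · · · · ·
T2:
  2·area = 48
  edge (10, 22)→(16, 2): d=(6,-20) top-left  bias=+0
  edge (16, 2)→(16, 10): d=(0,8) right/bottom  bias=-1
  edge (16, 10)→(10, 22): d=(-6,12) right/bottom  bias=-1
    (7,3)@(15, 7): e=[10,8,30] → █
    (8,3)@(17, 7): e=[50,-8,6] → ·
    (7,4)@(15, 9): e=[22,8,18] → █
    (8,4)@(17, 9): e=[62,-8,-6] → ·
    (7,5)@(15, 11): e=[34,8,6] → █
    (8,5)@(17, 11): e=[74,-8,-18] → ·
    (6,6)@(13, 13): e=[6,24,18] → █
    (7,6)@(15, 13): e=[46,8,-6] → ·
    (6,7)@(13, 15): e=[18,24,6] → █
    (7,7)@(15, 15): e=[58,8,-18] → ·
    (6,8)@(13, 17): e=[30,24,-6] → ·
    (5,9)@(11, 19): e=[2,40,6] → █
  covered (6 px):
    · · · · · · · · ·
    · · · · · · · · ·
    · · · · · · · · ·
    · · · · · · · █ ·
    · · · · · · · █ ·
    · · · · · · · █ ·
    · · · · · · █ · ·
    · · · · · · █ · ·
    · · · · · · · · ·
    · · · · · █ · · ·
    · · · · · · · · ·
    · · · · · · · · ·
T3:
  2·area = 40
  edge (8, 10)→(12, 0): d=(4,-10) top-left  bias=+0
  edge (12, 0)→(16, 0): d=(4,0) top-left  bias=+0
  edge (16, 0)→(8, 10): d=(-8,10) right/bottom  bias=-1
    (6,0)@(13, 1): e=[14,4,22] → █
    (7,0)@(15, 1): e=[34,4,2] → █
    (8,0)@(17, 1): e=[54,4,-18] → ·
    (5,1)@(11, 3): e=[2,12,26] → █
    (7,1)@(15, 3): e=[42,12,-14] → ·
    (5,2)@(11, 5): e=[10,20,10] → █
    (6,2)@(13, 5): e=[30,20,-10] → ·
    (5,3)@(11, 7): e=[18,28,-6] → ·
  covered (5 px):
    · · · · · · █ █ ·
    · · · · · █ █ · ·
    · · · · · █ · · ·
    · · · · · · · · ·
    · · · · · · · · ·
    · · · · · · · · ·
    · · · · · · · · ·
    · · · · · · · · ·
    · · · · · · · · ·
    · · · · · · · · ·
    · · · · · · · · ·
    · · · · · · · · ·

Final: [[6,0],[7,0],[5,1],[6,1],[5,2]]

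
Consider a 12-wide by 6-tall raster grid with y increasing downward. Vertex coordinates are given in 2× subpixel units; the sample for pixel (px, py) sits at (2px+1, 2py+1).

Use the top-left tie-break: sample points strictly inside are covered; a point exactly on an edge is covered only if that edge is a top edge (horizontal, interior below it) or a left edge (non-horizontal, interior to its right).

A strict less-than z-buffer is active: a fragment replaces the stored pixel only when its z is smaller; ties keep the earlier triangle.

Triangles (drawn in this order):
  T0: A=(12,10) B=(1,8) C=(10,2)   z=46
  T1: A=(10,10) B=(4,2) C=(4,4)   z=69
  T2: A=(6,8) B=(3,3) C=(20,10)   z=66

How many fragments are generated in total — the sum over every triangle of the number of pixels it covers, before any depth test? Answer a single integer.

T0:
  2·area = 84
  edge (12, 10)→(1, 8): d=(-11,-2) top-left  bias=+0
  edge (1, 8)→(10, 2): d=(9,-6) top-left  bias=+0
  edge (10, 2)→(12, 10): d=(2,8) right/bottom  bias=-1
    (4,1)@(9, 3): e=[71,3,10] → X
    (5,1)@(11, 3): e=[75,15,-6] → .
    (3,2)@(7, 5): e=[45,9,30] → X
    (5,2)@(11, 5): e=[53,33,-2] → .
    (1,3)@(3, 7): e=[15,3,66] → X
    (2,3)@(5, 7): e=[19,15,50] → X
    (5,3)@(11, 7): e=[31,51,2] → X
    (6,3)@(13, 7): e=[35,63,-14] → .
    (1,4)@(3, 9): e=[-7,21,70] → .
    (2,4)@(5, 9): e=[-3,33,54] → .
    (3,4)@(7, 9): e=[1,45,38] → X
    (6,4)@(13, 9): e=[13,81,-10] → .
  covered (11 px):
    . . . . . . . . . . . .
    . . . . X . . . . . . .
    . . . X X . . . . . . .
    . X X X X X . . . . . .
    . . . X X X . . . . . .
    . . . . . . . . . . . .
T1:
  2·area = 12  (B↔C swapped to make it positive)
  edge (10, 10)→(4, 4): d=(-6,-6) top-left  bias=+0
  edge (4, 4)→(4, 2): d=(0,-2) top-left  bias=+0
  edge (4, 2)→(10, 10): d=(6,8) right/bottom  bias=-1
    (0,0)@(1, 1): e=[0,-6,18] → .  [on edge]
    (1,1)@(3, 3): e=[0,-2,14] → .  [on edge]
    (2,2)@(5, 5): e=[0,2,10] → X  [on edge]
    (3,2)@(7, 5): e=[12,6,-6] → .
    (2,3)@(5, 7): e=[-12,2,22] → .
    (3,3)@(7, 7): e=[0,6,6] → X  [on edge]
    (4,3)@(9, 7): e=[12,10,-10] → .
    (3,4)@(7, 9): e=[-12,6,18] → .
    (4,4)@(9, 9): e=[0,10,2] → X  [on edge]
    (5,4)@(11, 9): e=[12,14,-14] → .
    (4,5)@(9, 11): e=[-12,10,14] → .
    (5,5)@(11, 11): e=[0,14,-2] → .  [on edge]
  covered (3 px):
    . . . . . . . . . . . .
    . . . . . . . . . . . .
    . . X . . . . . . . . .
    . . . X . . . . . . . .
    . . . . X . . . . . . .
    . . . . . . . . . . . .
T2:
  2·area = 64
  edge (6, 8)→(3, 3): d=(-3,-5) top-left  bias=+0
  edge (3, 3)→(20, 10): d=(17,7) right/bottom  bias=-1
  edge (20, 10)→(6, 8): d=(-14,-2) top-left  bias=+0
    (1,1)@(3, 3): e=[0,0,64] → .  [on edge]
    (2,2)@(5, 5): e=[4,20,40] → X
    (3,2)@(7, 5): e=[14,6,44] → X
    (4,2)@(9, 5): e=[24,-8,48] → .
    (2,3)@(5, 7): e=[-2,54,12] → .
    (3,3)@(7, 7): e=[8,40,16] → X
    (4,3)@(9, 7): e=[18,26,20] → X
    (5,3)@(11, 7): e=[28,12,24] → X
    (6,3)@(13, 7): e=[38,-2,28] → .
    (3,4)@(7, 9): e=[2,74,-12] → .
    (4,4)@(9, 9): e=[12,60,-8] → .
    (5,4)@(11, 9): e=[22,46,-4] → .
    (6,4)@(13, 9): e=[32,32,0] → X  [on edge]
  covered (8 px):
    . . . . . . . . . . . .
    . . . . . . . . . . . .
    . . X X . . . . . . . .
    . . . X X X . . . . . .
    . . . . . . X X X . . .
    . . . . . . . . . . . .

Answer: 22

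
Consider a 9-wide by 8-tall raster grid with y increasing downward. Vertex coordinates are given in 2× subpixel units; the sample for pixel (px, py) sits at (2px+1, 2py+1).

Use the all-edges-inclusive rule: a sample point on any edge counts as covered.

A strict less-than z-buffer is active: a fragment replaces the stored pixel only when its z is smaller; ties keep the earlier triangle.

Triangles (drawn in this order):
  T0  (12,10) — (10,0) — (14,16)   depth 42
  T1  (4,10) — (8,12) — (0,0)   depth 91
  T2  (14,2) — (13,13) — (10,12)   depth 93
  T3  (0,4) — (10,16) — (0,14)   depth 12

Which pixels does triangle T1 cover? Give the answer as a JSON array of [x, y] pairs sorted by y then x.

T0:
  2·area = 8
  edge (12, 10)→(10, 0): d=(-2,-10) inclusive
  edge (10, 0)→(14, 16): d=(4,16) inclusive
  edge (14, 16)→(12, 10): d=(-2,-6) inclusive
    (4,0)@(9, 1): e=[-12,20,0] → ·  [on edge]
    (5,2)@(11, 5): e=[0,4,4] → #  [on edge]
    (6,2)@(13, 5): e=[20,-28,16] → ·
    (5,3)@(11, 7): e=[-4,12,0] → ·  [on edge]
    (6,6)@(13, 13): e=[4,4,0] → #  [on edge]
    (7,6)@(15, 13): e=[24,-28,12] → ·
    (6,7)@(13, 15): e=[0,12,-4] → ·  [on edge]
  covered (2 px):
    · · · · · · · · ·
    · · · · · · · · ·
    · · · · · # · · ·
    · · · · · · · · ·
    · · · · · · · · ·
    · · · · · · · · ·
    · · · · · · # · ·
    · · · · · · · · ·
T1:
  2·area = 32  (B↔C swapped to make it positive)
  edge (4, 10)→(0, 0): d=(-4,-10) inclusive
  edge (0, 0)→(8, 12): d=(8,12) inclusive
  edge (8, 12)→(4, 10): d=(-4,-2) inclusive
    (1,2)@(3, 5): e=[10,4,18] → #
    (2,2)@(5, 5): e=[30,-20,22] → ·
    (1,3)@(3, 7): e=[2,20,10] → #
    (2,3)@(5, 7): e=[22,-4,14] → ·
    (1,4)@(3, 9): e=[-6,36,2] → ·
    (2,4)@(5, 9): e=[14,12,6] → #
    (3,4)@(7, 9): e=[34,-12,10] → ·
    (2,5)@(5, 11): e=[6,28,-2] → ·
    (3,5)@(7, 11): e=[26,4,2] → #
    (4,5)@(9, 11): e=[46,-20,6] → ·
    (3,6)@(7, 13): e=[18,20,-6] → ·
  covered (4 px):
    · · · · · · · · ·
    · · · · · · · · ·
    · # · · · · · · ·
    · # · · · · · · ·
    · · # · · · · · ·
    · · · # · · · · ·
    · · · · · · · · ·
    · · · · · · · · ·
T2:
  2·area = 34
  edge (14, 2)→(13, 13): d=(-1,11) inclusive
  edge (13, 13)→(10, 12): d=(-3,-1) inclusive
  edge (10, 12)→(14, 2): d=(4,-10) inclusive
    (6,2)@(13, 5): e=[8,24,2] → #
    (7,2)@(15, 5): e=[-14,26,22] → ·
    (6,3)@(13, 7): e=[6,18,10] → #
    (7,3)@(15, 7): e=[-16,20,30] → ·
    (0,4)@(1, 9): e=[136,0,-102] → ·  [on edge]
    (6,4)@(13, 9): e=[4,12,18] → #
    (7,4)@(15, 9): e=[-18,14,38] → ·
    (3,5)@(7, 11): e=[68,0,-34] → ·  [on edge]
    (5,5)@(11, 11): e=[24,4,6] → #
    (7,5)@(15, 11): e=[-20,8,46] → ·
    (5,6)@(11, 13): e=[22,-2,14] → ·
    (6,6)@(13, 13): e=[0,0,34] → #  [on edge]
  covered (6 px):
    · · · · · · · · ·
    · · · · · · · · ·
    · · · · · · # · ·
    · · · · · · # · ·
    · · · · · · # · ·
    · · · · · # # · ·
    · · · · · · # · ·
    · · · · · · · · ·
T3:
  2·area = 100
  edge (0, 4)→(10, 16): d=(10,12) inclusive
  edge (10, 16)→(0, 14): d=(-10,-2) inclusive
  edge (0, 14)→(0, 4): d=(0,-10) inclusive
    (0,3)@(1, 7): e=[18,72,10] → #
    (1,3)@(3, 7): e=[-6,76,30] → ·
    (0,4)@(1, 9): e=[38,52,10] → #
    (1,4)@(3, 9): e=[14,56,30] → #
    (2,4)@(5, 9): e=[-10,60,50] → ·
    (0,5)@(1, 11): e=[58,32,10] → #
    (2,5)@(5, 11): e=[10,40,50] → #
    (3,5)@(7, 11): e=[-14,44,70] → ·
    (0,6)@(1, 13): e=[78,12,10] → #
    (3,6)@(7, 13): e=[6,24,70] → #
    (4,6)@(9, 13): e=[-18,28,90] → ·
    (0,7)@(1, 15): e=[98,-8,10] → ·
    (2,7)@(5, 15): e=[50,0,50] → #  [on edge]
  covered (13 px):
    · · · · · · · · ·
    · · · · · · · · ·
    · · · · · · · · ·
    # · · · · · · · ·
    # # · · · · · · ·
    # # # · · · · · ·
    # # # # · · · · ·
    · · # # # · · · ·

Answer: [[1,2],[1,3],[2,4],[3,5]]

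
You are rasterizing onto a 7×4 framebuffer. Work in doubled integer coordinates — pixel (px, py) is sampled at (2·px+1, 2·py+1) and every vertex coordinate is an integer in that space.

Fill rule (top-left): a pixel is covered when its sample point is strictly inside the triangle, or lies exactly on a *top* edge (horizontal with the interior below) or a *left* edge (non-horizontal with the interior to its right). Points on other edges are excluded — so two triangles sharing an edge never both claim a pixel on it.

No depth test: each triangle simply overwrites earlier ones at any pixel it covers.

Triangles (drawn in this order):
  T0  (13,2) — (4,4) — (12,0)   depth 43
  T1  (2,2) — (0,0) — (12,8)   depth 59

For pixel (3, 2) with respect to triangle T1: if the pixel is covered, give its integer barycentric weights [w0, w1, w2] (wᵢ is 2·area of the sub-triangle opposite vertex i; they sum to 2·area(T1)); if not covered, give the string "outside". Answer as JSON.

T0:
  2·area = 20
  edge (13, 2)→(4, 4): d=(-9,2) right/bottom  bias=-1
  edge (4, 4)→(12, 0): d=(8,-4) top-left  bias=+0
  edge (12, 0)→(13, 2): d=(1,2) right/bottom  bias=-1
    (5,0)@(11, 1): e=[13,4,3] → X
    (6,0)@(13, 1): e=[9,12,-1] → .
    (3,1)@(7, 3): e=[3,4,13] → X
    (4,1)@(9, 3): e=[-1,12,9] → .
    (5,1)@(11, 3): e=[-5,20,5] → .
    (3,2)@(7, 5): e=[-15,20,15] → .
  covered (2 px):
    . . . . . X .
    . . . X . . .
    . . . . . . .
    . . . . . . .
T1:
  2·area = 8
  edge (2, 2)→(0, 0): d=(-2,-2) top-left  bias=+0
  edge (0, 0)→(12, 8): d=(12,8) right/bottom  bias=-1
  edge (12, 8)→(2, 2): d=(-10,-6) top-left  bias=+0
    (0,0)@(1, 1): e=[0,4,4] → X  [on edge]
    (1,0)@(3, 1): e=[4,-12,16] → .
    (0,1)@(1, 3): e=[-4,28,-16] → .
    (1,1)@(3, 3): e=[0,12,-4] → .  [on edge]
    (2,2)@(5, 5): e=[0,20,-12] → .  [on edge]
    (3,2)@(7, 5): e=[4,4,0] → X  [on edge]
    (4,2)@(9, 5): e=[8,-12,12] → .
    (3,3)@(7, 7): e=[0,28,-20] → .  [on edge]
  covered (2 px):
    X . . . . . .
    . . . . . . .
    . . . X . . .
    . . . . . . .

Result: [4,0,4]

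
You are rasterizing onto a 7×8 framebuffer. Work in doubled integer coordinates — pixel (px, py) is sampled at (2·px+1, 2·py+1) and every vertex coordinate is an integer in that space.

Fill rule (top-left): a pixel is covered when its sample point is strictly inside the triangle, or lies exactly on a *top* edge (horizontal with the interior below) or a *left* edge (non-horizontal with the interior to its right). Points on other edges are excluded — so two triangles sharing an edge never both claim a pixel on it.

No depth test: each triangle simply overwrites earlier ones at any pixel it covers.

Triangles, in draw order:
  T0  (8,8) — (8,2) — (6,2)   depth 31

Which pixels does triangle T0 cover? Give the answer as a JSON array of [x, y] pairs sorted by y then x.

T0:
  2·area = 12  (B↔C swapped to make it positive)
  edge (8, 8)→(6, 2): d=(-2,-6) top-left  bias=+0
  edge (6, 2)→(8, 2): d=(2,0) top-left  bias=+0
  edge (8, 2)→(8, 8): d=(0,6) right/bottom  bias=-1
    (3,1)@(7, 3): e=[4,2,6] → X
    (4,1)@(9, 3): e=[16,2,-6] → .
    (3,2)@(7, 5): e=[0,6,6] → X  [on edge]
    (4,2)@(9, 5): e=[12,6,-6] → .
    (3,3)@(7, 7): e=[-4,10,6] → .
    (4,5)@(9, 11): e=[0,18,-6] → .  [on edge]
  covered (2 px):
    . . . . . . .
    . . . X . . .
    . . . X . . .
    . . . . . . .
    . . . . . . .
    . . . . . . .
    . . . . . . .
    . . . . . . .

Final: [[3,1],[3,2]]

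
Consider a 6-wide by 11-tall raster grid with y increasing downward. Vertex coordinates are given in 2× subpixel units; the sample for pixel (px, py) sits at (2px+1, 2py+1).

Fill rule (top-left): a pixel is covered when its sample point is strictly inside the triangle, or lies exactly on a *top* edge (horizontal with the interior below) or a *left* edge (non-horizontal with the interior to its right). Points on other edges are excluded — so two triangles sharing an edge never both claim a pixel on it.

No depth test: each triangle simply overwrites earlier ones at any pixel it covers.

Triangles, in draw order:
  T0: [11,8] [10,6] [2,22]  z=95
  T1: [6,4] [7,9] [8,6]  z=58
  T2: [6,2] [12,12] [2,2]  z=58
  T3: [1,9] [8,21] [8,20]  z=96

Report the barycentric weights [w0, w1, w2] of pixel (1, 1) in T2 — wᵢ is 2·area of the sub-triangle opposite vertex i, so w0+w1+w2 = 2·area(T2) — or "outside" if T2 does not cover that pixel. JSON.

T0:
  2·area = 32  (B↔C swapped to make it positive)
  edge (11, 8)→(2, 22): d=(-9,14) right/bottom  bias=-1
  edge (2, 22)→(10, 6): d=(8,-16) top-left  bias=+0
  edge (10, 6)→(11, 8): d=(1,2) right/bottom  bias=-1
    (4,4)@(9, 9): e=[19,8,5] → █
    (5,4)@(11, 9): e=[-9,40,1] → ·
    (4,5)@(9, 11): e=[1,24,7] → █
    (5,5)@(11, 11): e=[-27,56,3] → ·
    (3,6)@(7, 13): e=[11,8,13] → █
    (4,6)@(9, 13): e=[-17,40,9] → ·
    (3,7)@(7, 15): e=[-7,24,15] → ·
    (2,8)@(5, 17): e=[3,8,21] → █
    (3,8)@(7, 17): e=[-25,40,17] → ·
    (2,9)@(5, 19): e=[-15,24,23] → ·
  covered (4 px):
    · · · · · ·
    · · · · · ·
    · · · · · ·
    · · · · · ·
    · · · · █ ·
    · · · · █ ·
    · · · █ · ·
    · · · · · ·
    · · █ · · ·
    · · · · · ·
    · · · · · ·
T1:
  2·area = 8  (B↔C swapped to make it positive)
  edge (6, 4)→(8, 6): d=(2,2) right/bottom  bias=-1
  edge (8, 6)→(7, 9): d=(-1,3) right/bottom  bias=-1
  edge (7, 9)→(6, 4): d=(-1,-5) top-left  bias=+0
    (1,0)@(3, 1): e=[0,20,-12] → ·  [on edge]
    (2,1)@(5, 3): e=[0,12,-4] → ·  [on edge]
    (4,1)@(9, 3): e=[-8,0,16] → ·  [on edge]
    (3,2)@(7, 5): e=[0,4,4] → ·  [on edge]
    (3,3)@(7, 7): e=[4,2,2] → █
    (4,3)@(9, 7): e=[0,-4,12] → ·  [on edge]
    (3,4)@(7, 9): e=[8,0,0] → ·  [on edge]
    (5,4)@(11, 9): e=[0,-12,20] → ·  [on edge]
    (2,7)@(5, 15): e=[24,0,-16] → ·  [on edge]
    (4,9)@(9, 19): e=[24,-16,0] → ·  [on edge]
    (1,10)@(3, 21): e=[40,0,-32] → ·  [on edge]
  covered (1 px):
    · · · · · ·
    · · · · · ·
    · · · · · ·
    · · · █ · ·
    · · · · · ·
    · · · · · ·
    · · · · · ·
    · · · · · ·
    · · · · · ·
    · · · · · ·
    · · · · · ·
T2:
  2·area = 40
  edge (6, 2)→(12, 12): d=(6,10) right/bottom  bias=-1
  edge (12, 12)→(2, 2): d=(-10,-10) top-left  bias=+0
  edge (2, 2)→(6, 2): d=(4,0) top-left  bias=+0
    (0,0)@(1, 1): e=[44,0,-4] → ·  [on edge]
    (1,1)@(3, 3): e=[36,0,4] → █  [on edge]
    (2,1)@(5, 3): e=[16,20,4] → █
    (3,1)@(7, 3): e=[-4,40,4] → ·
    (1,2)@(3, 5): e=[48,-20,12] → ·
    (2,2)@(5, 5): e=[28,0,12] → █  [on edge]
    (3,2)@(7, 5): e=[8,20,12] → █
    (4,2)@(9, 5): e=[-12,40,12] → ·
    (2,3)@(5, 7): e=[40,-20,20] → ·
    (3,3)@(7, 7): e=[20,0,20] → █  [on edge]
    (4,3)@(9, 7): e=[0,20,20] → ·  [on edge]
    (3,4)@(7, 9): e=[32,-20,28] → ·
    (4,4)@(9, 9): e=[12,0,28] → █  [on edge]
    (5,5)@(11, 11): e=[4,0,36] → █  [on edge]
  covered (7 px):
    · · · · · ·
    · █ █ · · ·
    · · █ █ · ·
    · · · █ · ·
    · · · · █ ·
    · · · · · █
    · · · · · ·
    · · · · · ·
    · · · · · ·
    · · · · · ·
    · · · · · ·
T3:
  2·area = 7  (B↔C swapped to make it positive)
  edge (1, 9)→(8, 20): d=(7,11) right/bottom  bias=-1
  edge (8, 20)→(8, 21): d=(0,1) right/bottom  bias=-1
  edge (8, 21)→(1, 9): d=(-7,-12) top-left  bias=+0
    (0,4)@(1, 9): e=[0,7,0] → ·  [on edge]
    (3,9)@(7, 19): e=[4,1,2] → █
    (4,9)@(9, 19): e=[-18,-1,26] → ·
    (3,10)@(7, 21): e=[18,1,-12] → ·
  covered (1 px):
    · · · · · ·
    · · · · · ·
    · · · · · ·
    · · · · · ·
    · · · · · ·
    · · · · · ·
    · · · · · ·
    · · · · · ·
    · · · · · ·
    · · · █ · ·
    · · · · · ·

Answer: [0,4,36]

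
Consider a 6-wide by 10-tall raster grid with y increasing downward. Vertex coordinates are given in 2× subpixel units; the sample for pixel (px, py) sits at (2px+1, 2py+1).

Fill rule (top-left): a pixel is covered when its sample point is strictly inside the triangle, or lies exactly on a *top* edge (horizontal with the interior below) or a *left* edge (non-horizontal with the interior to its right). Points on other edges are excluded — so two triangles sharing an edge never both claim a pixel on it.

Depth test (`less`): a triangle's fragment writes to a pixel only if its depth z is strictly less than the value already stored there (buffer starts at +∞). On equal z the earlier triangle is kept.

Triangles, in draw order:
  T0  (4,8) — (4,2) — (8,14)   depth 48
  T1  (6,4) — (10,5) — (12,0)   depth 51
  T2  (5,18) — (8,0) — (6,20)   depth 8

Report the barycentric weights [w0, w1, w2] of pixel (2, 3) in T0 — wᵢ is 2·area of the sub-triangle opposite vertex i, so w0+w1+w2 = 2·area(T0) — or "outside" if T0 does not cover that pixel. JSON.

T0:
  2·area = 24
  edge (4, 8)→(4, 2): d=(0,-6) top-left  bias=+0
  edge (4, 2)→(8, 14): d=(4,12) right/bottom  bias=-1
  edge (8, 14)→(4, 8): d=(-4,-6) top-left  bias=+0
    (2,2)@(5, 5): e=[6,0,18] → ·  [on edge]
    (2,3)@(5, 7): e=[6,8,10] → █
    (3,3)@(7, 7): e=[18,-16,22] → ·
    (2,4)@(5, 9): e=[6,16,2] → █
    (3,4)@(7, 9): e=[18,-8,14] → ·
    (2,5)@(5, 11): e=[6,24,-6] → ·
    (3,5)@(7, 11): e=[18,0,6] → ·  [on edge]
    (4,8)@(9, 17): e=[30,0,-6] → ·  [on edge]
  covered (2 px):
    · · · · · ·
    · · · · · ·
    · · · · · ·
    · · █ · · ·
    · · █ · · ·
    · · · · · ·
    · · · · · ·
    · · · · · ·
    · · · · · ·
    · · · · · ·
T1:
  2·area = 22  (B↔C swapped to make it positive)
  edge (6, 4)→(12, 0): d=(6,-4) top-left  bias=+0
  edge (12, 0)→(10, 5): d=(-2,5) right/bottom  bias=-1
  edge (10, 5)→(6, 4): d=(-4,-1) top-left  bias=+0
    (5,0)@(11, 1): e=[2,3,17] → █
    (4,1)@(9, 3): e=[6,9,7] → █
    (5,1)@(11, 3): e=[14,-1,9] → ·
    (4,2)@(9, 5): e=[18,5,-1] → ·
  covered (2 px):
    · · · · · █
    · · · · █ ·
    · · · · · ·
    · · · · · ·
    · · · · · ·
    · · · · · ·
    · · · · · ·
    · · · · · ·
    · · · · · ·
    · · · · · ·
T2:
  2·area = 24
  edge (5, 18)→(8, 0): d=(3,-18) top-left  bias=+0
  edge (8, 0)→(6, 20): d=(-2,20) right/bottom  bias=-1
  edge (6, 20)→(5, 18): d=(-1,-2) top-left  bias=+0
    (3,3)@(7, 7): e=[3,6,15] → █
    (4,3)@(9, 7): e=[39,-34,19] → ·
    (3,4)@(7, 9): e=[9,2,13] → █
    (4,4)@(9, 9): e=[45,-38,17] → ·
    (3,5)@(7, 11): e=[15,-2,11] → ·
  covered (2 px):
    · · · · · ·
    · · · · · ·
    · · · · · ·
    · · · █ · ·
    · · · █ · ·
    · · · · · ·
    · · · · · ·
    · · · · · ·
    · · · · · ·
    · · · · · ·

Result: [8,10,6]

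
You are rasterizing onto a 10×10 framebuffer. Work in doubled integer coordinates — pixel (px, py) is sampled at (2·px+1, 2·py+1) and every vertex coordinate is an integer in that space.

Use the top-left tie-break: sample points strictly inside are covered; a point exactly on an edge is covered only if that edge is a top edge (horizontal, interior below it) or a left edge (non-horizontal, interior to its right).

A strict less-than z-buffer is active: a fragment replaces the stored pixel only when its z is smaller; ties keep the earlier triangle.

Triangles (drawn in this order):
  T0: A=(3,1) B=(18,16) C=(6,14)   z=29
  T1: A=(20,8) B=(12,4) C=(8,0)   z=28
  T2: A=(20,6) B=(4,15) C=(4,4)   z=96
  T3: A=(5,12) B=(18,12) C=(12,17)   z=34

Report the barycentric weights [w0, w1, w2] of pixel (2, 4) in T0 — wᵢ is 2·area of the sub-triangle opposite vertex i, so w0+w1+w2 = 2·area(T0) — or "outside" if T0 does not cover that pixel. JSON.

T0:
  2·area = 150
  edge (3, 1)→(18, 16): d=(15,15) right/bottom  bias=-1
  edge (18, 16)→(6, 14): d=(-12,-2) top-left  bias=+0
  edge (6, 14)→(3, 1): d=(-3,-13) top-left  bias=+0
    (1,0)@(3, 1): e=[0,150,0] → ·  [on edge]
    (2,1)@(5, 3): e=[0,130,20] → ·  [on edge]
    (2,2)@(5, 5): e=[30,106,14] → #
    (3,2)@(7, 5): e=[0,110,40] → ·  [on edge]
    (2,3)@(5, 7): e=[60,82,8] → #
    (3,3)@(7, 7): e=[30,86,34] → #
    (4,3)@(9, 7): e=[0,90,60] → ·  [on edge]
    (2,4)@(5, 9): e=[90,58,2] → #
    (4,4)@(9, 9): e=[30,66,54] → #
    (5,4)@(11, 9): e=[0,70,80] → ·  [on edge]
    (2,5)@(5, 11): e=[120,34,-4] → ·
    (3,5)@(7, 11): e=[90,38,22] → #
    (6,5)@(13, 11): e=[0,50,100] → ·  [on edge]
    (7,6)@(15, 13): e=[0,30,120] → ·  [on edge]
    (8,7)@(17, 15): e=[0,10,140] → ·  [on edge]
    (9,8)@(19, 17): e=[0,-10,160] → ·  [on edge]
  covered (15 px):
    · · · · · · · · · ·
    · · · · · · · · · ·
    · · # · · · · · · ·
    · · # # · · · · · ·
    · · # # # · · · · ·
    · · · # # # · · · ·
    · · · # # # # · · ·
    · · · · · · # # · ·
    · · · · · · · · · ·
    · · · · · · · · · ·
T1:
  2·area = 16
  edge (20, 8)→(12, 4): d=(-8,-4) top-left  bias=+0
  edge (12, 4)→(8, 0): d=(-4,-4) top-left  bias=+0
  edge (8, 0)→(20, 8): d=(12,8) right/bottom  bias=-1
    (4,0)@(9, 1): e=[12,0,4] → #  [on edge]
    (5,0)@(11, 1): e=[20,8,-12] → ·
    (4,1)@(9, 3): e=[-4,-8,28] → ·
    (5,1)@(11, 3): e=[4,0,12] → #  [on edge]
    (6,1)@(13, 3): e=[12,8,-4] → ·
    (5,2)@(11, 5): e=[-12,-8,36] → ·
    (6,2)@(13, 5): e=[-4,0,20] → ·  [on edge]
    (7,2)@(15, 5): e=[4,8,4] → #
    (8,2)@(17, 5): e=[12,16,-12] → ·
    (7,3)@(15, 7): e=[-12,0,28] → ·  [on edge]
    (8,4)@(17, 9): e=[-20,0,36] → ·  [on edge]
    (9,5)@(19, 11): e=[-28,0,44] → ·  [on edge]
  covered (3 px):
    · · · · # · · · · ·
    · · · · · # · · · ·
    · · · · · · · # · ·
    · · · · · · · · · ·
    · · · · · · · · · ·
    · · · · · · · · · ·
    · · · · · · · · · ·
    · · · · · · · · · ·
    · · · · · · · · · ·
    · · · · · · · · · ·
T2:
  2·area = 176
  edge (20, 6)→(4, 15): d=(-16,9) right/bottom  bias=-1
  edge (4, 15)→(4, 4): d=(0,-11) top-left  bias=+0
  edge (4, 4)→(20, 6): d=(16,2) right/bottom  bias=-1
    (2,2)@(5, 5): e=[151,11,14] → #
    (3,2)@(7, 5): e=[133,33,10] → #
    (4,2)@(9, 5): e=[115,55,6] → #
    (5,2)@(11, 5): e=[97,77,2] → #
    (6,2)@(13, 5): e=[79,99,-2] → ·
    (2,3)@(5, 7): e=[119,11,46] → #
    (6,3)@(13, 7): e=[47,99,30] → #
    (7,3)@(15, 7): e=[29,121,26] → #
    (8,3)@(17, 7): e=[11,143,22] → #
    (9,3)@(19, 7): e=[-7,165,18] → ·
    (2,4)@(5, 9): e=[87,11,78] → #
    (7,4)@(15, 9): e=[-3,121,58] → ·
  covered (22 px):
    · · · · · · · · · ·
    · · · · · · · · · ·
    · · # # # # · · · ·
    · · # # # # # # # ·
    · · # # # # # · · ·
    · · # # # # · · · ·
    · · # # · · · · · ·
    · · · · · · · · · ·
    · · · · · · · · · ·
    · · · · · · · · · ·
T3:
  2·area = 65
  edge (5, 12)→(18, 12): d=(13,0) top-left  bias=+0
  edge (18, 12)→(12, 17): d=(-6,5) right/bottom  bias=-1
  edge (12, 17)→(5, 12): d=(-7,-5) top-left  bias=+0
    (3,6)@(7, 13): e=[13,49,3] → #
    (4,6)@(9, 13): e=[13,39,13] → #
    (5,6)@(11, 13): e=[13,29,23] → #
    (6,6)@(13, 13): e=[13,19,33] → #
    (7,6)@(15, 13): e=[13,9,43] → #
    (8,6)@(17, 13): e=[13,-1,53] → ·
    (3,7)@(7, 15): e=[39,37,-11] → ·
    (4,7)@(9, 15): e=[39,27,-1] → ·
    (5,7)@(11, 15): e=[39,17,9] → #
    (7,7)@(15, 15): e=[39,-3,29] → ·
    (5,8)@(11, 17): e=[65,5,-5] → ·
    (6,8)@(13, 17): e=[65,-5,5] → ·
  covered (7 px):
    · · · · · · · · · ·
    · · · · · · · · · ·
    · · · · · · · · · ·
    · · · · · · · · · ·
    · · · · · · · · · ·
    · · · · · · · · · ·
    · · · # # # # # · ·
    · · · · · # # · · ·
    · · · · · · · · · ·
    · · · · · · · · · ·

Final: [58,2,90]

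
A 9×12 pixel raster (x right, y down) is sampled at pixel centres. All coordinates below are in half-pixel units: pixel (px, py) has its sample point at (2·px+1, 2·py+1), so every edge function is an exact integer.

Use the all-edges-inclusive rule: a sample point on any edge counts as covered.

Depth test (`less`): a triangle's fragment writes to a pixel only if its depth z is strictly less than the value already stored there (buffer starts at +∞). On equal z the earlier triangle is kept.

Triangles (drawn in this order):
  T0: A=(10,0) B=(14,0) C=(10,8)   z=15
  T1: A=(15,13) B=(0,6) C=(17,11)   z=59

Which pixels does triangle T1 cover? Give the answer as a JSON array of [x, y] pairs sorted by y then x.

T0:
  2·area = 32
  edge (10, 0)→(14, 0): d=(4,0) inclusive
  edge (14, 0)→(10, 8): d=(-4,8) inclusive
  edge (10, 8)→(10, 0): d=(0,-8) inclusive
    (5,0)@(11, 1): e=[4,20,8] → █
    (6,0)@(13, 1): e=[4,4,24] → █
    (7,0)@(15, 1): e=[4,-12,40] → ·
    (5,1)@(11, 3): e=[12,12,8] → █
    (6,1)@(13, 3): e=[12,-4,24] → ·
    (5,2)@(11, 5): e=[20,4,8] → █
    (6,2)@(13, 5): e=[20,-12,24] → ·
    (5,3)@(11, 7): e=[28,-4,8] → ·
  covered (4 px):
    · · · · · █ █ · ·
    · · · · · █ · · ·
    · · · · · █ · · ·
    · · · · · · · · ·
    · · · · · · · · ·
    · · · · · · · · ·
    · · · · · · · · ·
    · · · · · · · · ·
    · · · · · · · · ·
    · · · · · · · · ·
    · · · · · · · · ·
    · · · · · · · · ·
T1:
  2·area = 44
  edge (15, 13)→(0, 6): d=(-15,-7) inclusive
  edge (0, 6)→(17, 11): d=(17,5) inclusive
  edge (17, 11)→(15, 13): d=(-2,2) inclusive
    (1,3)@(3, 7): e=[6,2,36] → █
    (2,3)@(5, 7): e=[20,-8,32] → ·
    (1,4)@(3, 9): e=[-24,36,32] → ·
    (3,4)@(7, 9): e=[4,16,24] → █
    (4,4)@(9, 9): e=[18,6,20] → █
    (5,4)@(11, 9): e=[32,-4,16] → ·
    (3,5)@(7, 11): e=[-26,50,20] → ·
    (4,5)@(9, 11): e=[-12,40,16] → ·
    (5,5)@(11, 11): e=[2,30,12] → █
    (6,5)@(13, 11): e=[16,20,8] → █
    (7,5)@(15, 11): e=[30,10,4] → █
    (8,5)@(17, 11): e=[44,0,0] → █  [on edge]
    (7,6)@(15, 13): e=[0,44,0] → █  [on edge]
    (6,7)@(13, 15): e=[-44,88,0] → ·  [on edge]
    (5,8)@(11, 17): e=[-88,132,0] → ·  [on edge]
    (4,9)@(9, 19): e=[-132,176,0] → ·  [on edge]
    (3,10)@(7, 21): e=[-176,220,0] → ·  [on edge]
    (2,11)@(5, 23): e=[-220,264,0] → ·  [on edge]
  covered (8 px):
    · · · · · · · · ·
    · · · · · · · · ·
    · · · · · · · · ·
    · █ · · · · · · ·
    · · · █ █ · · · ·
    · · · · · █ █ █ █
    · · · · · · · █ ·
    · · · · · · · · ·
    · · · · · · · · ·
    · · · · · · · · ·
    · · · · · · · · ·
    · · · · · · · · ·

Answer: [[1,3],[3,4],[4,4],[5,5],[6,5],[7,5],[8,5],[7,6]]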